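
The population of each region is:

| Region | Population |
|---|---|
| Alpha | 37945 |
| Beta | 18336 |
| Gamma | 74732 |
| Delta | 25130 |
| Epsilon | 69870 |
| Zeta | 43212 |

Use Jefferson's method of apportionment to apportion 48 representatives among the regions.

Alpha 7; Beta 3; Gamma 13; Delta 4; Epsilon 13; Zeta 8

Standard divisor 269225/48 ≈ 5608.854; standard quotas: Alpha 6.765, Beta 3.269, Gamma 13.324, Delta 4.480, Epsilon 12.457, Zeta 7.704.
Rounding down gives 6, 3, 13, 4, 12, 7 = 45 seats, so the divisor must be adjusted.
With modified divisor 5360: modified quotas Alpha 7.079, Beta 3.421, Gamma 13.943, Delta 4.688, Epsilon 13.035, Zeta 8.062.
Rounding down: Alpha 7, Beta 3, Gamma 13, Delta 4, Epsilon 13, Zeta 8 (total 48).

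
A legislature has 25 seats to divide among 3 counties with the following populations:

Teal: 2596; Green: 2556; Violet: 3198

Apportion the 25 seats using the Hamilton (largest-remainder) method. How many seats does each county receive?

Teal 8, Green 8, Violet 9

Total 8350; standard divisor 8350/25 = 334.
Standard quotas: Teal 7.772, Green 7.653, Violet 9.575.
Lower quotas: Teal 7, Green 7, Violet 9 (sum 23, leaving 2 seats).
Remainders in descending order: Teal 0.772, Green 0.653, Violet 0.575.
The surplus seats go to Teal, Green.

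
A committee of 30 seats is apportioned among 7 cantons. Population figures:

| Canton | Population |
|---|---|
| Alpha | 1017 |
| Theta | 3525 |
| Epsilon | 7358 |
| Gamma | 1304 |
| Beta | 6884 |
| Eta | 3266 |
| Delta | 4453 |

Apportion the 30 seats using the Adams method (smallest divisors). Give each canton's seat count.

Alpha=1; Theta=4; Epsilon=7; Gamma=2; Beta=7; Eta=4; Delta=5

Standard divisor 27807/30 ≈ 926.9; standard quotas: Alpha 1.097, Theta 3.803, Epsilon 7.938, Gamma 1.407, Beta 7.427, Eta 3.524, Delta 4.804.
Rounding up gives 2, 4, 8, 2, 8, 4, 5 = 33 seats, so the divisor must be adjusted.
With modified divisor 1070: modified quotas Alpha 0.950, Theta 3.294, Epsilon 6.877, Gamma 1.219, Beta 6.434, Eta 3.052, Delta 4.162.
Rounding up: Alpha 1, Theta 4, Epsilon 7, Gamma 2, Beta 7, Eta 4, Delta 5 (total 30).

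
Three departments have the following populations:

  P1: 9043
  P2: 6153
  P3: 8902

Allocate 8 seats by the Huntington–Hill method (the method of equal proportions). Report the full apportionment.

P1: 3; P2: 2; P3: 3

With divisor 3122: modified quotas P1 2.897, P2 1.971, P3 2.851.
Geometric-mean thresholds: P1 √(2·3)=2.449, P2 √(1·2)=1.414, P3 √(2·3)=2.449.
Each quota rounded against its threshold gives P1 3, P2 2, P3 3 (total 8).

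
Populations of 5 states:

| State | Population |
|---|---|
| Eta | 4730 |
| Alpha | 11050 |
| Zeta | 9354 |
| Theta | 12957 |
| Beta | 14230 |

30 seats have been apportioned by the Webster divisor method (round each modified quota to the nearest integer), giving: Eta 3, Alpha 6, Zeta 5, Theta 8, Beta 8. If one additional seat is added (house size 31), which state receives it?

Zeta

Priority for the next seat is population ÷ (current seats + 0.5).
Priorities: Eta 1351.429, Alpha 1700.000, Zeta 1700.727, Theta 1524.353, Beta 1674.118.
Highest priority: Zeta.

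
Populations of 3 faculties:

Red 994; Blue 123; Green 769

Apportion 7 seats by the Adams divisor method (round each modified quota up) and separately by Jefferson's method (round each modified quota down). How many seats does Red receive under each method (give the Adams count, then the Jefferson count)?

3 and 4

Adams: Red 3, Blue 1, Green 3.
Jefferson: Red 4, Blue 0, Green 3.
Red gets 3 under Adams and 4 under Jefferson.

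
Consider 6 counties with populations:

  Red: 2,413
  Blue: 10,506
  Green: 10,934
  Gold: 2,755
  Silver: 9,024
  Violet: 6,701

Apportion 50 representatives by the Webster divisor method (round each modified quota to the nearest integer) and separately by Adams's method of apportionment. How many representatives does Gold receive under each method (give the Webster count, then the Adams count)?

Webster: Red 3, Blue 12, Green 13, Gold 3, Silver 11, Violet 8.
Adams: Red 3, Blue 12, Green 13, Gold 4, Silver 10, Violet 8.
Gold gets 3 under Webster and 4 under Adams.

3 and 4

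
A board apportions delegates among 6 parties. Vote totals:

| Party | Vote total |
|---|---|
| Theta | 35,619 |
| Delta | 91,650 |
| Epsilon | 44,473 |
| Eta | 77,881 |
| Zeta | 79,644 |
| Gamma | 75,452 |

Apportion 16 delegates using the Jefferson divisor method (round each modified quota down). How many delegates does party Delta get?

4

Standard divisor 404719/16 ≈ 25294.938; standard quotas: Theta 1.408, Delta 3.623, Epsilon 1.758, Eta 3.079, Zeta 3.149, Gamma 2.983.
Rounding down gives 1, 3, 1, 3, 3, 2 = 13 seats, so the divisor must be adjusted.
With modified divisor 21100: modified quotas Theta 1.688, Delta 4.344, Epsilon 2.108, Eta 3.691, Zeta 3.775, Gamma 3.576.
Rounding down: Theta 1, Delta 4, Epsilon 2, Eta 3, Zeta 3, Gamma 3 (total 16).
Delta receives 4.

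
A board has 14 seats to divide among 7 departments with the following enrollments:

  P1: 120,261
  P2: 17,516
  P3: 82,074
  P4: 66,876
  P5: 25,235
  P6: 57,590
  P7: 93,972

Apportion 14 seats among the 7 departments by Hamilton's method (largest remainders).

P1=4, P2=0, P3=2, P4=2, P5=1, P6=2, P7=3

The standard divisor is 463524/14 ≈ 33108.857.
Standard quotas: P1 3.6323, P2 0.5290, P3 2.4789, P4 2.0199, P5 0.7622, P6 1.7394, P7 2.8383.
Lower quotas: P1 3, P2 0, P3 2, P4 2, P5 0, P6 1, P7 2 (sum 10, leaving 4 seats).
Remainders in descending order: P7 0.8383, P5 0.7622, P6 0.7394, P1 0.6323, P2 0.5290, P3 0.4789, P4 0.0199.
Largest remainders: P7, P5, P6, P1 receive the extra seats.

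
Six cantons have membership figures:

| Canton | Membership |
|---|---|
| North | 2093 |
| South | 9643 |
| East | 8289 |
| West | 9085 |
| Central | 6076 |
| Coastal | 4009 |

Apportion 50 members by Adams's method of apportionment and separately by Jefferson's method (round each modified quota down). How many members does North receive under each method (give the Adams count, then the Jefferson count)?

Adams: North 3, South 12, East 11, West 11, Central 8, Coastal 5.
Jefferson: North 2, South 12, East 11, West 12, Central 8, Coastal 5.
North gets 3 under Adams and 2 under Jefferson.

3 and 2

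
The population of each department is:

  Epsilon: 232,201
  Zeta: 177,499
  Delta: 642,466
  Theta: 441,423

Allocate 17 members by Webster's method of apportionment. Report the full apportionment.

Standard divisor 1493589/17 ≈ 87858.176; standard quotas: Epsilon 2.643, Zeta 2.020, Delta 7.313, Theta 5.024.
Rounding to the nearest integer gives Epsilon 3, Zeta 2, Delta 7, Theta 5 — total 17, matching the house size, so no adjustment is needed.

Epsilon 3, Zeta 2, Delta 7, Theta 5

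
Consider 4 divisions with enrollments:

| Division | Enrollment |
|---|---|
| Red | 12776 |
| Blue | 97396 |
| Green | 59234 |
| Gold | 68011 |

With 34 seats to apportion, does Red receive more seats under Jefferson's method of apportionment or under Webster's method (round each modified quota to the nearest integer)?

Jefferson: Red 1, Blue 14, Green 9, Gold 10.
Webster: Red 2, Blue 14, Green 8, Gold 10.
Red gets 1 under Jefferson and 2 under Webster.

Webster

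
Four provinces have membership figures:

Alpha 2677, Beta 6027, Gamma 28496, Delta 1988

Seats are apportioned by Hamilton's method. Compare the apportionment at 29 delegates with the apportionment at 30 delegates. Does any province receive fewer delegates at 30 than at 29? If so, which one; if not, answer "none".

At 29 seats: Alpha 2, Beta 4, Gamma 21, Delta 2.
At 30 seats: Alpha 2, Beta 5, Gamma 22, Delta 1.
Delta drops from 2 to 1.

Delta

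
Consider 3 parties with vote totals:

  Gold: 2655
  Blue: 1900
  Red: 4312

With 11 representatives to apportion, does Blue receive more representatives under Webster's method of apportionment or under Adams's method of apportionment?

Webster: Gold 3, Blue 2, Red 6.
Adams: Gold 3, Blue 3, Red 5.
Blue gets 2 under Webster and 3 under Adams.

Adams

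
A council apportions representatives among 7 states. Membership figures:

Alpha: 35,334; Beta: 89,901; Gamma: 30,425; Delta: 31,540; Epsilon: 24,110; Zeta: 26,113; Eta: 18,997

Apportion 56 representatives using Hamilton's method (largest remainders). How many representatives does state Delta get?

The standard divisor is 256420/56 ≈ 4578.929.
Standard quotas: Alpha 7.7167, Beta 19.6336, Gamma 6.6446, Delta 6.8881, Epsilon 5.2654, Zeta 5.7029, Eta 4.1488.
Lower quotas: Alpha 7, Beta 19, Gamma 6, Delta 6, Epsilon 5, Zeta 5, Eta 4 (sum 52, leaving 4 seats).
Remainders in descending order: Delta 0.8881, Alpha 0.7167, Zeta 0.7029, Gamma 0.6446, Beta 0.6336, Epsilon 0.2654, Eta 0.1488.
The surplus seats go to Delta, Alpha, Zeta, Gamma.
Delta receives 7.

7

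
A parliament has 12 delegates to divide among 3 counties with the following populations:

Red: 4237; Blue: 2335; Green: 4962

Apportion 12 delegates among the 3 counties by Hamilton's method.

The standard divisor is 11534/12 ≈ 961.167.
Standard quotas: Red 4.408, Blue 2.429, Green 5.162.
Lower quotas: Red 4, Blue 2, Green 5 (sum 11, leaving 1 seat).
Remainders in descending order: Blue 0.429, Red 0.408, Green 0.162.
Largest remainder: Blue receives the extra seat.

Red 4, Blue 3, Green 5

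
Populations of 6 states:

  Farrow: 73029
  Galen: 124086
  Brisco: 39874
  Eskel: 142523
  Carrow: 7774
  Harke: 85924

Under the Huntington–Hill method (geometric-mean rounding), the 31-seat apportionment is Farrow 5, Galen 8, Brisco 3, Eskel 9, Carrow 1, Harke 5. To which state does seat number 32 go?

Priority for the next seat is population ÷ (√(s·(s+1))).
Priorities: Farrow 13333.210, Galen 14623.675, Brisco 11510.632, Eskel 15023.243, Carrow 5497.048, Harke 15687.504.
Highest priority: Harke.

Harke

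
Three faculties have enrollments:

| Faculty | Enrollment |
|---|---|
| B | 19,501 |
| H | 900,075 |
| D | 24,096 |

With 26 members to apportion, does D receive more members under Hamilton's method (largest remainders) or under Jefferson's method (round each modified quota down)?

Hamilton: B 0, H 25, D 1.
Jefferson: B 0, H 26, D 0.
D gets 1 under Hamilton and 0 under Jefferson.

Hamilton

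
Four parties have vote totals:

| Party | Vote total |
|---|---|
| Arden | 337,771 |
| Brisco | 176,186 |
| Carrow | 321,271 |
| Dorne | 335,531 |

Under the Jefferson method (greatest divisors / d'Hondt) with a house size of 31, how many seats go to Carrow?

Standard divisor 1170759/31 ≈ 37766.419; standard quotas: Arden 8.944, Brisco 4.665, Carrow 8.507, Dorne 8.884.
Rounding down gives 8, 4, 8, 8 = 28 seats, so the divisor must be adjusted.
With modified divisor 35500: modified quotas Arden 9.515, Brisco 4.963, Carrow 9.050, Dorne 9.452.
Rounding down: Arden 9, Brisco 4, Carrow 9, Dorne 9 (total 31).
Carrow receives 9.

9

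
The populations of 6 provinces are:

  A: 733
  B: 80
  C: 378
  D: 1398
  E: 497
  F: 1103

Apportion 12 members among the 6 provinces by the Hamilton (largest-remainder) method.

Total 4189; standard divisor 4189/12 ≈ 349.083.
Standard quotas: A 2.100, B 0.229, C 1.083, D 4.005, E 1.424, F 3.160.
Lower quotas: A 2, B 0, C 1, D 4, E 1, F 3 (sum 11, leaving 1 seat).
Remainders in descending order: E 0.424, B 0.229, F 0.160, A 0.100, C 0.083, D 0.005.
The surplus seat goes to E.

A 2; B 0; C 1; D 4; E 2; F 3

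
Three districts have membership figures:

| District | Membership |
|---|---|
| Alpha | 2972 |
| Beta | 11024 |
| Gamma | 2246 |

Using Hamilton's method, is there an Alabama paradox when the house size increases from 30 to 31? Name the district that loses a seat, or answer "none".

At 30 seats: Alpha 6, Beta 20, Gamma 4.
At 31 seats: Alpha 6, Beta 21, Gamma 4.
No district's allocation decreased.

none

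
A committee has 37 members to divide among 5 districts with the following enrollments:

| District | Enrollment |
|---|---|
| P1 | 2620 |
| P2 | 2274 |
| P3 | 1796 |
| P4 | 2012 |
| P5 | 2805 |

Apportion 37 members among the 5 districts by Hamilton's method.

Total 11507; standard divisor 11507/37 = 311.
Standard quotas: P1 8.424, P2 7.312, P3 5.775, P4 6.469, P5 9.019.
Lower quotas: P1 8, P2 7, P3 5, P4 6, P5 9 (sum 35, leaving 2 seats).
Remainders in descending order: P3 0.775, P4 0.469, P1 0.424, P2 0.312, P5 0.019.
The surplus seats go to P3, P4.

P1: 8; P2: 7; P3: 6; P4: 7; P5: 9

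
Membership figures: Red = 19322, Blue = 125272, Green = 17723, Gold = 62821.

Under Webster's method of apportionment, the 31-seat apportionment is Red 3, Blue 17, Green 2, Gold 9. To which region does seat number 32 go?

Blue

Priority for the next seat is population ÷ (current seats + 0.5).
Priorities: Red 5520.571, Blue 7158.400, Green 7089.200, Gold 6612.737.
Highest priority: Blue.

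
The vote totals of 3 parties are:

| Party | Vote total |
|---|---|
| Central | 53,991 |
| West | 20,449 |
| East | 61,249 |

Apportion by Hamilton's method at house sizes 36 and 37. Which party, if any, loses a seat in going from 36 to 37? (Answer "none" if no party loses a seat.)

West

At 36 seats: Central 14, West 6, East 16.
At 37 seats: Central 15, West 5, East 17.
West drops from 6 to 5.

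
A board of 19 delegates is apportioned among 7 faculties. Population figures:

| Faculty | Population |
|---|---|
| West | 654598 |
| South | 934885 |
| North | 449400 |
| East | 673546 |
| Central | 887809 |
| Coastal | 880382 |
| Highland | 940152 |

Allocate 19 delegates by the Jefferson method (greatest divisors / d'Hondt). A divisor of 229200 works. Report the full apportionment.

West: 2, South: 4, North: 1, East: 2, Central: 3, Coastal: 3, Highland: 4

With modified divisor 229200: modified quotas West 2.856, South 4.079, North 1.961, East 2.939, Central 3.874, Coastal 3.841, Highland 4.102.
Rounding down: West 2, South 4, North 1, East 2, Central 3, Coastal 3, Highland 4 (total 19).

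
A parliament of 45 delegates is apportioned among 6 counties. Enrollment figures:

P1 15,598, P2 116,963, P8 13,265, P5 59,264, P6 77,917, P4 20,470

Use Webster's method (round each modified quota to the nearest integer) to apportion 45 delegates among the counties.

Standard divisor 303477/45 ≈ 6743.933; standard quotas: P1 2.313, P2 17.343, P8 1.967, P5 8.788, P6 11.554, P4 3.035.
Rounding to the nearest integer gives P1 2, P2 17, P8 2, P5 9, P6 12, P4 3 — total 45, matching the house size, so no adjustment is needed.

P1 2, P2 17, P8 2, P5 9, P6 12, P4 3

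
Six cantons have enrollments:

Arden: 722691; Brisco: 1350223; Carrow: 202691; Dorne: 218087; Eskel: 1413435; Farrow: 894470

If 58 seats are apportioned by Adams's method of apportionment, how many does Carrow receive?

3

Standard divisor 4801597/58 ≈ 82786.155; standard quotas: Arden 8.730, Brisco 16.310, Carrow 2.448, Dorne 2.634, Eskel 17.073, Farrow 10.805.
Rounding up gives 9, 17, 3, 3, 18, 11 = 61 seats, so the divisor must be adjusted.
With modified divisor 88900: modified quotas Arden 8.129, Brisco 15.188, Carrow 2.280, Dorne 2.453, Eskel 15.899, Farrow 10.062.
Rounding up: Arden 9, Brisco 16, Carrow 3, Dorne 3, Eskel 16, Farrow 11 (total 58).
Carrow receives 3.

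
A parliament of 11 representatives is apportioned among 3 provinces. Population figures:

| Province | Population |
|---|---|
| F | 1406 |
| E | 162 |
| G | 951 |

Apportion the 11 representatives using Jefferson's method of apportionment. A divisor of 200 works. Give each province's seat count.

F 7, E 0, G 4

With modified divisor 200: modified quotas F 7.030, E 0.810, G 4.755.
Rounding down: F 7, E 0, G 4 (total 11).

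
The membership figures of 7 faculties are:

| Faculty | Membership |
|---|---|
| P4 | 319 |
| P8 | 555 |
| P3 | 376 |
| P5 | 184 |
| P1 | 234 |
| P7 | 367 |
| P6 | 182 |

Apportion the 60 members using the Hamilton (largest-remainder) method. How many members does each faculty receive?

Standard divisor: 2217 ÷ 60 ≈ 36.95.
Standard quotas: P4 8.633, P8 15.020, P3 10.176, P5 4.980, P1 6.333, P7 9.932, P6 4.926.
Lower quotas: P4 8, P8 15, P3 10, P5 4, P1 6, P7 9, P6 4 (sum 56, leaving 4 seats).
Remainders in descending order: P5 0.980, P7 0.932, P6 0.926, P4 0.633, P1 0.333, P3 0.176, P8 0.020.
Largest remainders: P5, P7, P6, P4 receive the extra seats.

P4 9, P8 15, P3 10, P5 5, P1 6, P7 10, P6 5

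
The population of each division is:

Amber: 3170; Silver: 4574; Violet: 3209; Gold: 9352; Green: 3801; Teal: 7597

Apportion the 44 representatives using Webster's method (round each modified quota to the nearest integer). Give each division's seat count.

Amber 4; Silver 6; Violet 5; Gold 13; Green 5; Teal 11

Standard divisor 31703/44 ≈ 720.523; standard quotas: Amber 4.400, Silver 6.348, Violet 4.454, Gold 12.979, Green 5.275, Teal 10.544.
Rounding to the nearest integer gives 4, 6, 4, 13, 5, 11 = 43 seats, so the divisor must be adjusted.
With modified divisor 709: modified quotas Amber 4.471, Silver 6.451, Violet 4.526, Gold 13.190, Green 5.361, Teal 10.715.
Rounding to the nearest integer: Amber 4, Silver 6, Violet 5, Gold 13, Green 5, Teal 11 (total 44).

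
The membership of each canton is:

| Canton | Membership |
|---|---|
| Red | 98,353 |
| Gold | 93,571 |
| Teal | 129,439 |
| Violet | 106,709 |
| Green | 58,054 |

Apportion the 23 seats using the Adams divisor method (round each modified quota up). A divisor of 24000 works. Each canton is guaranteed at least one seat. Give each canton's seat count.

With modified divisor 24000: modified quotas Red 4.098, Gold 3.899, Teal 5.393, Violet 4.446, Green 2.419.
Rounding up: Red 5, Gold 4, Teal 6, Violet 5, Green 3 (total 23).

Red 5; Gold 4; Teal 6; Violet 5; Green 3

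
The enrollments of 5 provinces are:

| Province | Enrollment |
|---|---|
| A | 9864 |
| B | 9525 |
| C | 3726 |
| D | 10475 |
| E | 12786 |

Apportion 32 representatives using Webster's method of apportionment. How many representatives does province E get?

9

Standard divisor 46376/32 ≈ 1449.25; standard quotas: A 6.806, B 6.572, C 2.571, D 7.228, E 8.822.
Rounding to the nearest integer gives 7, 7, 3, 7, 9 = 33 seats, so the divisor must be adjusted.
With modified divisor 1478: modified quotas A 6.674, B 6.445, C 2.521, D 7.087, E 8.651.
Rounding to the nearest integer: A 7, B 6, C 3, D 7, E 9 (total 32).
E receives 9.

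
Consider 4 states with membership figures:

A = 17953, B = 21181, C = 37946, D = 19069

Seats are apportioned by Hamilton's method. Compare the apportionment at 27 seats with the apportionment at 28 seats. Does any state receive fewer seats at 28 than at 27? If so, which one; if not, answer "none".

At 27 seats: A 5, B 6, C 11, D 5.
At 28 seats: A 5, B 6, C 11, D 6.
No state's allocation decreased.

none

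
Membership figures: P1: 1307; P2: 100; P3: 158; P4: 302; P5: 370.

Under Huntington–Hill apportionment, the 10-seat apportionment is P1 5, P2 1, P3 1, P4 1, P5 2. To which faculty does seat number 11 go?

P1

Priority for the next seat is population ÷ (√(s·(s+1))).
Priorities: P1 238.624, P2 70.711, P3 111.723, P4 213.546, P5 151.052.
Highest priority: P1.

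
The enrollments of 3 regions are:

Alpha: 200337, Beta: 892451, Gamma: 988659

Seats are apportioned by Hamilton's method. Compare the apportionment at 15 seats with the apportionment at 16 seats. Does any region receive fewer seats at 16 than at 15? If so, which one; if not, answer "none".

Alpha

At 15 seats: Alpha 2, Beta 6, Gamma 7.
At 16 seats: Alpha 1, Beta 7, Gamma 8.
Alpha drops from 2 to 1.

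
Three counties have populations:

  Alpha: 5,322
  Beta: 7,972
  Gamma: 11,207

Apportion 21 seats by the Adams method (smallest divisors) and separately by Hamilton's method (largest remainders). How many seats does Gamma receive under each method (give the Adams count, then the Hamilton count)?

Adams: Alpha 5, Beta 7, Gamma 9.
Hamilton: Alpha 4, Beta 7, Gamma 10.
Gamma gets 9 under Adams and 10 under Hamilton.

9 and 10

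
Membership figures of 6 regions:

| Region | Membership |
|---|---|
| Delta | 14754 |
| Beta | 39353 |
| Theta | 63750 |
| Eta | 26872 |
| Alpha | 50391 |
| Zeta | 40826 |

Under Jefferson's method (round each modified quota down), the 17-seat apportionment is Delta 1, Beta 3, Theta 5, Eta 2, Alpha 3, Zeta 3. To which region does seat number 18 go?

Priority for the next seat is population ÷ (current seats + 1).
Priorities: Delta 7377.000, Beta 9838.250, Theta 10625.000, Eta 8957.333, Alpha 12597.750, Zeta 10206.500.
Highest priority: Alpha.

Alpha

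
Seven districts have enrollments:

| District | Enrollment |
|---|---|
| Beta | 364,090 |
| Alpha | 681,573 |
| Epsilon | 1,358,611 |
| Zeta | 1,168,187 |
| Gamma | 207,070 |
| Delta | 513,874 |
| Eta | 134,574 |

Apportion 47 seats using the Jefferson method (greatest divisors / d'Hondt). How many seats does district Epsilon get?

Standard divisor 4427979/47 ≈ 94212.319; standard quotas: Beta 3.865, Alpha 7.234, Epsilon 14.421, Zeta 12.400, Gamma 2.198, Delta 5.454, Eta 1.428.
Rounding down gives 3, 7, 14, 12, 2, 5, 1 = 44 seats, so the divisor must be adjusted.
With modified divisor 87800: modified quotas Beta 4.147, Alpha 7.763, Epsilon 15.474, Zeta 13.305, Gamma 2.358, Delta 5.853, Eta 1.533.
Rounding down: Beta 4, Alpha 7, Epsilon 15, Zeta 13, Gamma 2, Delta 5, Eta 1 (total 47).
Epsilon receives 15.

15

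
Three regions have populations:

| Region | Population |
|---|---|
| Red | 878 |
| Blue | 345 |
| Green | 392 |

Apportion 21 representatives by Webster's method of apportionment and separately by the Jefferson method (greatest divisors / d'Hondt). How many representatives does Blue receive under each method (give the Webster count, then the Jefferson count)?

5 and 4

Webster: Red 11, Blue 5, Green 5.
Jefferson: Red 12, Blue 4, Green 5.
Blue gets 5 under Webster and 4 under Jefferson.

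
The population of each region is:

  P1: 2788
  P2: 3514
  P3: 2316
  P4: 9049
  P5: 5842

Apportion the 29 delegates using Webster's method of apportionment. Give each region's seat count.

Standard divisor 23509/29 ≈ 810.655; standard quotas: P1 3.439, P2 4.335, P3 2.857, P4 11.163, P5 7.207.
Rounding to the nearest integer gives 3, 4, 3, 11, 7 = 28 seats, so the divisor must be adjusted.
With modified divisor 790: modified quotas P1 3.529, P2 4.448, P3 2.932, P4 11.454, P5 7.395.
Rounding to the nearest integer: P1 4, P2 4, P3 3, P4 11, P5 7 (total 29).

P1 4, P2 4, P3 3, P4 11, P5 7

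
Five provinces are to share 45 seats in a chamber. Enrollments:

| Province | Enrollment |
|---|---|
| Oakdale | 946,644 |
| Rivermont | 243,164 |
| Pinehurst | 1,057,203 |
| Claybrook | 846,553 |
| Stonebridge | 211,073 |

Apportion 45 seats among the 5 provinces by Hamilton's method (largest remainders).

Oakdale 13; Rivermont 3; Pinehurst 14; Claybrook 12; Stonebridge 3

The standard divisor is 3304637/45 ≈ 73436.378.
Standard quotas: Oakdale 12.8907, Rivermont 3.3112, Pinehurst 14.3962, Claybrook 11.5277, Stonebridge 2.8742.
Lower quotas: Oakdale 12, Rivermont 3, Pinehurst 14, Claybrook 11, Stonebridge 2 (sum 42, leaving 3 seats).
Remainders in descending order: Oakdale 0.8907, Stonebridge 0.8742, Claybrook 0.5277, Pinehurst 0.3962, Rivermont 0.3112.
The surplus seats go to Oakdale, Stonebridge, Claybrook.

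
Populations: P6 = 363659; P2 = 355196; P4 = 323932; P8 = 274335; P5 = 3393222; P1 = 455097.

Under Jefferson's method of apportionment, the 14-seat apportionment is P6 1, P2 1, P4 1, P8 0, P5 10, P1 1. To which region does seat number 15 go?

Priority for the next seat is population ÷ (current seats + 1).
Priorities: P6 181829.500, P2 177598.000, P4 161966.000, P8 274335.000, P5 308474.727, P1 227548.500.
Highest priority: P5.

P5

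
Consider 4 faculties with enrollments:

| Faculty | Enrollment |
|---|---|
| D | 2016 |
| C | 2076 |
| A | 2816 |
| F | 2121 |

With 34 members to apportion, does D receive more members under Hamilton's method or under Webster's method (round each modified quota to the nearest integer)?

Hamilton: D 7, C 8, A 11, F 8.
Webster: D 8, C 8, A 10, F 8.
D gets 7 under Hamilton and 8 under Webster.

Webster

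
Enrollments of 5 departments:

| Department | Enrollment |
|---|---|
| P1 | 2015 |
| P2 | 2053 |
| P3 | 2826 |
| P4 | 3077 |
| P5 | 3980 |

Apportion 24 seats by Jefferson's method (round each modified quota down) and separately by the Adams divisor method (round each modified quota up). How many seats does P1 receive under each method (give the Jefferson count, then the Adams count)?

3 and 4

Jefferson: P1 3, P2 4, P3 5, P4 5, P5 7.
Adams: P1 4, P2 4, P3 5, P4 5, P5 6.
P1 gets 3 under Jefferson and 4 under Adams.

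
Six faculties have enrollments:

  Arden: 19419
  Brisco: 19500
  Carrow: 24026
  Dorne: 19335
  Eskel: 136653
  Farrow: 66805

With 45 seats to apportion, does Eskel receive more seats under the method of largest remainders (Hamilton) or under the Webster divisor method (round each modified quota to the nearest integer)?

Hamilton: Arden 3, Brisco 3, Carrow 4, Dorne 3, Eskel 22, Farrow 10.
Webster: Arden 3, Brisco 3, Carrow 4, Dorne 3, Eskel 21, Farrow 11.
Eskel gets 22 under Hamilton and 21 under Webster.

Hamilton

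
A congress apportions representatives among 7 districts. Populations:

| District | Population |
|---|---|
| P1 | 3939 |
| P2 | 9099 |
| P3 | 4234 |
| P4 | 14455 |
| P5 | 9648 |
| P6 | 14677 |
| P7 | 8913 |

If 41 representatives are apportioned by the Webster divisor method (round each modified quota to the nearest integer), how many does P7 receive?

Standard divisor 64965/41 ≈ 1584.512; standard quotas: P1 2.486, P2 5.742, P3 2.672, P4 9.123, P5 6.089, P6 9.263, P7 5.625.
Rounding to the nearest integer gives P1 2, P2 6, P3 3, P4 9, P5 6, P6 9, P7 6 — total 41, matching the house size, so no adjustment is needed.
P7 receives 6.

6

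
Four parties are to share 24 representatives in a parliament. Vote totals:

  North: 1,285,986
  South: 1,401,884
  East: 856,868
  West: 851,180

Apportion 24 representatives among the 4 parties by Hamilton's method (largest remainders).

Standard divisor: 4395918 ÷ 24 ≈ 183163.25.
Standard quotas: North 7.0210, South 7.6537, East 4.6782, West 4.6471.
Lower quotas: North 7, South 7, East 4, West 4 (sum 22, leaving 2 seats).
Remainders in descending order: East 0.6782, South 0.6537, West 0.6471, North 0.0210.
The surplus seats go to East, South.

North 7, South 8, East 5, West 4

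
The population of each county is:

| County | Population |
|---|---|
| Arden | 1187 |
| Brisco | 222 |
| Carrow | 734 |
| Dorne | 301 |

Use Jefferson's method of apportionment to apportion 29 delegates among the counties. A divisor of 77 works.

Arden 15, Brisco 2, Carrow 9, Dorne 3

With modified divisor 77: modified quotas Arden 15.416, Brisco 2.883, Carrow 9.532, Dorne 3.909.
Rounding down: Arden 15, Brisco 2, Carrow 9, Dorne 3 (total 29).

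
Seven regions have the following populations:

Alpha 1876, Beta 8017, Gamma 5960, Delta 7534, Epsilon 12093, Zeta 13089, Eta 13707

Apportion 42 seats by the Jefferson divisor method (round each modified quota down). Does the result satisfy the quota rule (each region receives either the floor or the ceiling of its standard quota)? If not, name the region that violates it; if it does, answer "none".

Standard quotas: Alpha 1.265, Beta 5.407, Gamma 4.020, Delta 5.081, Epsilon 8.156, Zeta 8.827, Eta 9.244.
Jefferson allocation: Alpha 1, Beta 5, Gamma 4, Delta 5, Epsilon 8, Zeta 9, Eta 10.
Every allocation lies between the lower and upper quota.

none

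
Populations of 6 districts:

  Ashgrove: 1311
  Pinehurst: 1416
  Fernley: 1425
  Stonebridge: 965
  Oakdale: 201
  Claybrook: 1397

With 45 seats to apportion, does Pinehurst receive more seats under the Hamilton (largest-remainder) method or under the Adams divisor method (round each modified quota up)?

Hamilton

Hamilton: Ashgrove 9, Pinehurst 10, Fernley 10, Stonebridge 6, Oakdale 1, Claybrook 9.
Adams: Ashgrove 9, Pinehurst 9, Fernley 9, Stonebridge 7, Oakdale 2, Claybrook 9.
Pinehurst gets 10 under Hamilton and 9 under Adams.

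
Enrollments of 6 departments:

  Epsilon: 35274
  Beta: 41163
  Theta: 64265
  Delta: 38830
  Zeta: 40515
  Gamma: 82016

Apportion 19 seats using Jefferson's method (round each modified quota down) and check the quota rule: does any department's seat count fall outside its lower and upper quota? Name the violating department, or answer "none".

none

Standard quotas: Epsilon 2.219, Beta 2.589, Theta 4.042, Delta 2.442, Zeta 2.548, Gamma 5.159.
Jefferson allocation: Epsilon 2, Beta 3, Theta 4, Delta 2, Zeta 2, Gamma 6.
Every allocation lies between the lower and upper quota.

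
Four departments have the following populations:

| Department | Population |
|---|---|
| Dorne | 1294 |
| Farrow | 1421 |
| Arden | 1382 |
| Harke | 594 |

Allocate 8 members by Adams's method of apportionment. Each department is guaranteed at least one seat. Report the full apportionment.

Dorne: 2; Farrow: 3; Arden: 2; Harke: 1

Standard divisor 4691/8 ≈ 586.375; standard quotas: Dorne 2.207, Farrow 2.423, Arden 2.357, Harke 1.013.
Rounding up gives 3, 3, 3, 2 = 11 seats, so the divisor must be adjusted.
With modified divisor 700: modified quotas Dorne 1.849, Farrow 2.030, Arden 1.974, Harke 0.849.
Rounding up: Dorne 2, Farrow 3, Arden 2, Harke 1 (total 8).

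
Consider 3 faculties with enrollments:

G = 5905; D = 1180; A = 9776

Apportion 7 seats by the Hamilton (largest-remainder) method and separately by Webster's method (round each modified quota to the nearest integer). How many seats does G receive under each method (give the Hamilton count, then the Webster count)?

Hamilton: G 2, D 1, A 4.
Webster: G 3, D 0, A 4.
G gets 2 under Hamilton and 3 under Webster.

2 and 3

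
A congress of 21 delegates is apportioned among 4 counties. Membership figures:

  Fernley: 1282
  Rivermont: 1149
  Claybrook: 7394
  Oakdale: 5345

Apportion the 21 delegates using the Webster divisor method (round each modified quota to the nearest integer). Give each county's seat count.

Fernley 2, Rivermont 2, Claybrook 10, Oakdale 7

Standard divisor 15170/21 ≈ 722.381; standard quotas: Fernley 1.775, Rivermont 1.591, Claybrook 10.236, Oakdale 7.399.
Rounding to the nearest integer gives Fernley 2, Rivermont 2, Claybrook 10, Oakdale 7 — total 21, matching the house size, so no adjustment is needed.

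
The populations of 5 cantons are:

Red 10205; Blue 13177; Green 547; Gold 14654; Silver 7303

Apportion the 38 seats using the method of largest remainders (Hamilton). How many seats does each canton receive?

Total 45886; standard divisor 45886/38 ≈ 1207.526.
Standard quotas: Red 8.4512, Blue 10.9124, Green 0.4530, Gold 12.1356, Silver 6.0479.
Lower quotas: Red 8, Blue 10, Green 0, Gold 12, Silver 6 (sum 36, leaving 2 seats).
Remainders in descending order: Blue 0.9124, Green 0.4530, Red 0.4512, Gold 0.1356, Silver 0.0479.
The surplus seats go to Blue, Green.

Red=8, Blue=11, Green=1, Gold=12, Silver=6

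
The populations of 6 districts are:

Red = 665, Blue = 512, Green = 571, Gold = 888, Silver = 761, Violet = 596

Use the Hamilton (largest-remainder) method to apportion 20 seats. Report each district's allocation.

Red 3, Blue 3, Green 3, Gold 4, Silver 4, Violet 3

Total 3993; standard divisor 3993/20 ≈ 199.65.
Standard quotas: Red 3.331, Blue 2.564, Green 2.860, Gold 4.448, Silver 3.812, Violet 2.985.
Lower quotas: Red 3, Blue 2, Green 2, Gold 4, Silver 3, Violet 2 (sum 16, leaving 4 seats).
Remainders in descending order: Violet 0.985, Green 0.860, Silver 0.812, Blue 0.564, Gold 0.448, Red 0.331.
Largest remainders: Violet, Green, Silver, Blue receive the extra seats.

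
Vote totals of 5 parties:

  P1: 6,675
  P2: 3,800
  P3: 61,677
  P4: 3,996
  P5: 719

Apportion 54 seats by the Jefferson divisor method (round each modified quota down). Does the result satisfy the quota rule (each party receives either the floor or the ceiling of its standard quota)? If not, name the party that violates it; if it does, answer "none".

P3

Standard quotas: P1 4.689, P2 2.670, P3 43.329, P4 2.807, P5 0.505.
Jefferson allocation: P1 4, P2 2, P3 46, P4 2, P5 0.
P3 has quota 43.329 (lower 43, upper 44) but receives 46 — outside the quota interval.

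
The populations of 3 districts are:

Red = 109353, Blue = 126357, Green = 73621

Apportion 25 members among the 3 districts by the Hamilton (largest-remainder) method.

Red=9, Blue=10, Green=6

Standard divisor: 309331 ÷ 25 ≈ 12373.24.
Standard quotas: Red 8.8379, Blue 10.2121, Green 5.9500.
Lower quotas: Red 8, Blue 10, Green 5 (sum 23, leaving 2 seats).
Remainders in descending order: Green 0.9500, Red 0.8379, Blue 0.2121.
The surplus seats go to Green, Red.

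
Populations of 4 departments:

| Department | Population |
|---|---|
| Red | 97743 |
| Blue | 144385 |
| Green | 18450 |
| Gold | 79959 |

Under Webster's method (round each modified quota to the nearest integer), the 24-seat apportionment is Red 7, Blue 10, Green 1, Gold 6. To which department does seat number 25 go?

Blue

Priority for the next seat is population ÷ (current seats + 0.5).
Priorities: Red 13032.400, Blue 13750.952, Green 12300.000, Gold 12301.385.
Highest priority: Blue.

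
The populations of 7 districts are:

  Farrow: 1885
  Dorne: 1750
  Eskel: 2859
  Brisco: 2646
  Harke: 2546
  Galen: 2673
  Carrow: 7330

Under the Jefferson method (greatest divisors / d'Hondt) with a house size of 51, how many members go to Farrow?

Standard divisor 21689/51 ≈ 425.275; standard quotas: Farrow 4.432, Dorne 4.115, Eskel 6.723, Brisco 6.222, Harke 5.987, Galen 6.285, Carrow 17.236.
Rounding down gives 4, 4, 6, 6, 5, 6, 17 = 48 seats, so the divisor must be adjusted.
With modified divisor 400: modified quotas Farrow 4.713, Dorne 4.375, Eskel 7.147, Brisco 6.615, Harke 6.365, Galen 6.683, Carrow 18.325.
Rounding down: Farrow 4, Dorne 4, Eskel 7, Brisco 6, Harke 6, Galen 6, Carrow 18 (total 51).
Farrow receives 4.

4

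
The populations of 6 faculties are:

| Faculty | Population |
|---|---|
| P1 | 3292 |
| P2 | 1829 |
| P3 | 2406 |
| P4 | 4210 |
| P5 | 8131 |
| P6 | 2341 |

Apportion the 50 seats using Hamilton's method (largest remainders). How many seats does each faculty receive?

P1 7; P2 4; P3 6; P4 10; P5 18; P6 5

The standard divisor is 22209/50 ≈ 444.18.
Standard quotas: P1 7.4114, P2 4.1177, P3 5.4167, P4 9.4781, P5 18.3056, P6 5.2704.
Lower quotas: P1 7, P2 4, P3 5, P4 9, P5 18, P6 5 (sum 48, leaving 2 seats).
Remainders in descending order: P4 0.4781, P3 0.4167, P1 0.4114, P5 0.3056, P6 0.2704, P2 0.1177.
Largest remainders: P4, P3 receive the extra seats.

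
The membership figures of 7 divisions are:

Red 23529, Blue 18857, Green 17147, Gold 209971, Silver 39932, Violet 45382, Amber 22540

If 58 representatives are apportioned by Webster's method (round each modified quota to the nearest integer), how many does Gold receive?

Standard divisor 377358/58 ≈ 6506.172; standard quotas: Red 3.616, Blue 2.898, Green 2.635, Gold 32.273, Silver 6.138, Violet 6.975, Amber 3.464.
Rounding to the nearest integer gives Red 4, Blue 3, Green 3, Gold 32, Silver 6, Violet 7, Amber 3 — total 58, matching the house size, so no adjustment is needed.
Gold receives 32.

32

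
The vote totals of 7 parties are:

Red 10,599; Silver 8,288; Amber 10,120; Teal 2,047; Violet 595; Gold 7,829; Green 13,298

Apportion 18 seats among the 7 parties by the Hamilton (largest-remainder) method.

The standard divisor is 52776/18 = 2932.
Standard quotas: Red 3.6149, Silver 2.8267, Amber 3.4516, Teal 0.6982, Violet 0.2029, Gold 2.6702, Green 4.5355.
Lower quotas: Red 3, Silver 2, Amber 3, Teal 0, Violet 0, Gold 2, Green 4 (sum 14, leaving 4 seats).
Remainders in descending order: Silver 0.8267, Teal 0.6982, Gold 0.6702, Red 0.6149, Green 0.5355, Amber 0.4516, Violet 0.2029.
The surplus seats go to Silver, Teal, Gold, Red.

Red 4, Silver 3, Amber 3, Teal 1, Violet 0, Gold 3, Green 4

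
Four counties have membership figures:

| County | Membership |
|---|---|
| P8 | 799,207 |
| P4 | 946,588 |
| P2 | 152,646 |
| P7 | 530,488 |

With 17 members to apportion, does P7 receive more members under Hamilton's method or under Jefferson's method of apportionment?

Hamilton

Hamilton: P8 5, P4 7, P2 1, P7 4.
Jefferson: P8 6, P4 7, P2 1, P7 3.
P7 gets 4 under Hamilton and 3 under Jefferson.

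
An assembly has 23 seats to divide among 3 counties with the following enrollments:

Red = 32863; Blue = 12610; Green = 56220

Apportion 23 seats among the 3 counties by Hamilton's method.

The standard divisor is 101693/23 ≈ 4421.435.
Standard quotas: Red 7.4327, Blue 2.8520, Green 12.7153.
Lower quotas: Red 7, Blue 2, Green 12 (sum 21, leaving 2 seats).
Remainders in descending order: Blue 0.8520, Green 0.7153, Red 0.4327.
Largest remainders: Blue, Green receive the extra seats.

Red 7, Blue 3, Green 13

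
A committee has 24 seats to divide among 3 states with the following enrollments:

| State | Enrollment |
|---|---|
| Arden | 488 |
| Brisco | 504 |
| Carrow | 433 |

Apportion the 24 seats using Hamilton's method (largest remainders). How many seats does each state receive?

Arden: 8, Brisco: 9, Carrow: 7

Total 1425; standard divisor 1425/24 ≈ 59.375.
Standard quotas: Arden 8.219, Brisco 8.488, Carrow 7.293.
Lower quotas: Arden 8, Brisco 8, Carrow 7 (sum 23, leaving 1 seat).
Remainders in descending order: Brisco 0.488, Carrow 0.293, Arden 0.219.
Largest remainder: Brisco receives the extra seat.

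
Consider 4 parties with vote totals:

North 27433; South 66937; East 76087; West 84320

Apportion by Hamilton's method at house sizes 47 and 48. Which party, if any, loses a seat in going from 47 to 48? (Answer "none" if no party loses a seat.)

At 47 seats: North 5, South 12, East 14, West 16.
At 48 seats: North 5, South 13, East 14, West 16.
No party's allocation decreased.

none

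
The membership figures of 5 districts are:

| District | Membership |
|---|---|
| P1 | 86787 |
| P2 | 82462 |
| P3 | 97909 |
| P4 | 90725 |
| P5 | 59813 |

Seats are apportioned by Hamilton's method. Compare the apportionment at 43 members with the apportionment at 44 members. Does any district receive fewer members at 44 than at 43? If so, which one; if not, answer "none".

none

At 43 seats: P1 9, P2 9, P3 10, P4 9, P5 6.
At 44 seats: P1 9, P2 9, P3 10, P4 10, P5 6.
No district's allocation decreased.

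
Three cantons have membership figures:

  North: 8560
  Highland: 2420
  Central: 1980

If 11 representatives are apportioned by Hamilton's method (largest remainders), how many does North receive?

The standard divisor is 12960/11 ≈ 1178.182.
Standard quotas: North 7.2654, Highland 2.0540, Central 1.6806.
Lower quotas: North 7, Highland 2, Central 1 (sum 10, leaving 1 seat).
Remainders in descending order: Central 0.6806, North 0.2654, Highland 0.0540.
Largest remainder: Central receives the extra seat.
North receives 7.

7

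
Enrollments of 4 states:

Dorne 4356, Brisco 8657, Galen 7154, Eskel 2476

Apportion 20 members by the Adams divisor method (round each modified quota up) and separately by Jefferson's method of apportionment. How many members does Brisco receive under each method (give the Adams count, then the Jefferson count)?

Adams: Dorne 4, Brisco 7, Galen 6, Eskel 3.
Jefferson: Dorne 4, Brisco 8, Galen 6, Eskel 2.
Brisco gets 7 under Adams and 8 under Jefferson.

7 and 8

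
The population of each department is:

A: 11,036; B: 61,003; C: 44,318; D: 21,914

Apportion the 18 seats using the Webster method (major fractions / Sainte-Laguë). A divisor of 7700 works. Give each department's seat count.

A=1; B=8; C=6; D=3

With modified divisor 7700: modified quotas A 1.433, B 7.922, C 5.756, D 2.846.
Rounding to the nearest integer: A 1, B 8, C 6, D 3 (total 18).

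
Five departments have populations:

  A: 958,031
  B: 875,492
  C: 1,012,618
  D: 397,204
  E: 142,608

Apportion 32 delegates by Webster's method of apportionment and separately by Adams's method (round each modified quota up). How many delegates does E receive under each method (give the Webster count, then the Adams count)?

1 and 2

Webster: A 9, B 8, C 10, D 4, E 1.
Adams: A 9, B 8, C 9, D 4, E 2.
E gets 1 under Webster and 2 under Adams.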